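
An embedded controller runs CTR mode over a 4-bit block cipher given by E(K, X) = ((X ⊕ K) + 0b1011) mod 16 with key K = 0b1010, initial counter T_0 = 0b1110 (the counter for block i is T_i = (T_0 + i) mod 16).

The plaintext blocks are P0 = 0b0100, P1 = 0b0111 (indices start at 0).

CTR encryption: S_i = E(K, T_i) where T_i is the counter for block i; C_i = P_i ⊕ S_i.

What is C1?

C1 = 0b0111

C0: T = 0b1110, S = E(K, T) = 0b1111; 0b0100 ⊕ 0b1111 = 0b1011.
C1: T = 0b1111, S = E(K, T) = 0b0000; 0b0111 ⊕ 0b0000 = 0b0111.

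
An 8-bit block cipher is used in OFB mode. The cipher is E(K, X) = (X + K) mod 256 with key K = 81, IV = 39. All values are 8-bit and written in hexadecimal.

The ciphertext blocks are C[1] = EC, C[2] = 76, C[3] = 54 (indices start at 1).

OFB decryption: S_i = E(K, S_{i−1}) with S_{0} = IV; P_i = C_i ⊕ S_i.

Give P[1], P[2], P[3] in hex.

P[1]: S = E(K, 39) = BA; EC ⊕ BA = 56.
P[2]: S = E(K, BA) = 3B; 76 ⊕ 3B = 4D.
P[3]: S = E(K, 3B) = BC; 54 ⊕ BC = E8.

P[1] = 56, P[2] = 4D, P[3] = E8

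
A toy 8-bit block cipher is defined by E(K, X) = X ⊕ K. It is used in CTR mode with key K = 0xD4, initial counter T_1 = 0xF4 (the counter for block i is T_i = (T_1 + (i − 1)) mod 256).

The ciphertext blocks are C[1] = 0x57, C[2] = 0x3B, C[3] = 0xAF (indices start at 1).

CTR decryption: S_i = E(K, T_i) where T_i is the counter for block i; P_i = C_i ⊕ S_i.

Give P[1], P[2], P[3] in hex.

P[1]: T = 0xF4, S = E(K, T) = 0x20; 0x57 ⊕ 0x20 = 0x77.
P[2]: T = 0xF5, S = E(K, T) = 0x21; 0x3B ⊕ 0x21 = 0x1A.
P[3]: T = 0xF6, S = E(K, T) = 0x22; 0xAF ⊕ 0x22 = 0x8D.

P[1] = 0x77, P[2] = 0x1A, P[3] = 0x8D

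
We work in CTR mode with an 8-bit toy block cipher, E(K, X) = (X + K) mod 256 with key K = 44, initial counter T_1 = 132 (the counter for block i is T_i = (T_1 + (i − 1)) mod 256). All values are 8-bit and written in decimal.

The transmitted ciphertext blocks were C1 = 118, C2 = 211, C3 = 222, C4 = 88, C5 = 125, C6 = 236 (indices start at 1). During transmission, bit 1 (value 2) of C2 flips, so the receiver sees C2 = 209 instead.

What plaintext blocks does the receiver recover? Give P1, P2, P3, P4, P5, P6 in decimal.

CTR decryption: S_i = E(K, T_i) where T_i is the counter for block i; P_i = C_i ⊕ S_i.
Only C2 changed, to 209. In CTR, a change in C_i flips the same bit in P_i only; the keystream is unaffected. Decrypting the received ciphertext:
P1: T = 132, S = E(K, T) = 176; 118 ⊕ 176 = 198.
P2: T = 133, S = E(K, T) = 177; 209 ⊕ 177 = 96.
P3: T = 134, S = E(K, T) = 178; 222 ⊕ 178 = 108.
P4: T = 135, S = E(K, T) = 179; 88 ⊕ 179 = 235.
P5: T = 136, S = E(K, T) = 180; 125 ⊕ 180 = 201.
P6: T = 137, S = E(K, T) = 181; 236 ⊕ 181 = 89.
Blocks that differ from the original plaintext: P2.

P1 = 198, P2 = 96, P3 = 108, P4 = 235, P5 = 201, P6 = 89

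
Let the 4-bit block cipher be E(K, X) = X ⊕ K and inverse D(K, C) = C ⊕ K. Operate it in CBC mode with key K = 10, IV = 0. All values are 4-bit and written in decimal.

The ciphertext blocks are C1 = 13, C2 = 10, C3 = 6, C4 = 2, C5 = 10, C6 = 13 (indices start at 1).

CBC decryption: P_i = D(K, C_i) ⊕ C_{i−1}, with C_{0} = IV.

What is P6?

P6 = 13

P6: D(K, 13) = 7; 7 ⊕ 10 = 13.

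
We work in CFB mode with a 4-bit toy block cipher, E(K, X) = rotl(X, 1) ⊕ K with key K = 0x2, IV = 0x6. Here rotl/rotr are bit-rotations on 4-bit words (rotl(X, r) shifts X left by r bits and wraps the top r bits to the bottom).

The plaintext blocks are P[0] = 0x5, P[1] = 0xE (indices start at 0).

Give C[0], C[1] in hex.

C[0] = 0xB, C[1] = 0xB

CFB encryption: C_i = P_i ⊕ E(K, C_{i−1}), with C_{−1} = IV.
C[0]: E(K, 0x6) = 0xE; 0x5 ⊕ 0xE = 0xB.
C[1]: E(K, 0xB) = 0x5; 0xE ⊕ 0x5 = 0xB.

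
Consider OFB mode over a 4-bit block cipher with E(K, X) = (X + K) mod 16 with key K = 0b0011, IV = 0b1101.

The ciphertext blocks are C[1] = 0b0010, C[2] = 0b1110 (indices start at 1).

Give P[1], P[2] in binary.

P[1] = 0b0010, P[2] = 0b1101

OFB decryption: S_i = E(K, S_{i−1}) with S_{0} = IV; P_i = C_i ⊕ S_i.
P[1]: S = E(K, 0b1101) = 0b0000; 0b0010 ⊕ 0b0000 = 0b0010.
P[2]: S = E(K, 0b0000) = 0b0011; 0b1110 ⊕ 0b0011 = 0b1101.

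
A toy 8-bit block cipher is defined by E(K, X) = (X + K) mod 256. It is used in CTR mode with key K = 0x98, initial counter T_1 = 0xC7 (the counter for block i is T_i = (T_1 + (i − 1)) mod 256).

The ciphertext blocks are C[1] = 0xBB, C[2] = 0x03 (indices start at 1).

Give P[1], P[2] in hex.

CTR decryption: S_i = E(K, T_i) where T_i is the counter for block i; P_i = C_i ⊕ S_i.
P[1]: T = 0xC7, S = E(K, T) = 0x5F; 0xBB ⊕ 0x5F = 0xE4.
P[2]: T = 0xC8, S = E(K, T) = 0x60; 0x03 ⊕ 0x60 = 0x63.

P[1] = 0xE4, P[2] = 0x63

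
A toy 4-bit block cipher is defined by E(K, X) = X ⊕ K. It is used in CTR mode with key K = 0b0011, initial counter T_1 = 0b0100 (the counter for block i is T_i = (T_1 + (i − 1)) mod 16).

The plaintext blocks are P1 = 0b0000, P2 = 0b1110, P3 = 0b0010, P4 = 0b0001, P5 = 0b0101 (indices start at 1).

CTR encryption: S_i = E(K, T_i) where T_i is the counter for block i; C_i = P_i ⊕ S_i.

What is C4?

C4 = 0b0101

C1: T = 0b0100, S = E(K, T) = 0b0111; 0b0000 ⊕ 0b0111 = 0b0111.
C2: T = 0b0101, S = E(K, T) = 0b0110; 0b1110 ⊕ 0b0110 = 0b1000.
C3: T = 0b0110, S = E(K, T) = 0b0101; 0b0010 ⊕ 0b0101 = 0b0111.
C4: T = 0b0111, S = E(K, T) = 0b0100; 0b0001 ⊕ 0b0100 = 0b0101.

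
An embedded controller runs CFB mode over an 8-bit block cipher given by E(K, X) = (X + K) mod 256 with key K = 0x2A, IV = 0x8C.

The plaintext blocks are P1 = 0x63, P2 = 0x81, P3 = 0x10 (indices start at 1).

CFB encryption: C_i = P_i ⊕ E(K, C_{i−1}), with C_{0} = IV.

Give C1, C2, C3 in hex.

C1: E(K, 0x8C) = 0xB6; 0x63 ⊕ 0xB6 = 0xD5.
C2: E(K, 0xD5) = 0xFF; 0x81 ⊕ 0xFF = 0x7E.
C3: E(K, 0x7E) = 0xA8; 0x10 ⊕ 0xA8 = 0xB8.

C1 = 0xD5, C2 = 0x7E, C3 = 0xB8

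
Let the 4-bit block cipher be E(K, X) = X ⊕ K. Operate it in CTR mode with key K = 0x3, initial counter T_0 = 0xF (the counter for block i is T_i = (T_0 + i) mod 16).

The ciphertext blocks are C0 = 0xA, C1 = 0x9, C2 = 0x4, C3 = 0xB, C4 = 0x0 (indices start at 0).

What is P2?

CTR decryption: S_i = E(K, T_i) where T_i is the counter for block i; P_i = C_i ⊕ S_i.
P2: T = 0x1, S = E(K, T) = 0x2; 0x4 ⊕ 0x2 = 0x6.

P2 = 0x6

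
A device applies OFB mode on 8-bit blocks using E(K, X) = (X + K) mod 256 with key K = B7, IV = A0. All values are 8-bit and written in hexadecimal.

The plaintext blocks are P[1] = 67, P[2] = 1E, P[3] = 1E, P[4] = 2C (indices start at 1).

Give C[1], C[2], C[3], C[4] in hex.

OFB encryption: S_i = E(K, S_{i−1}) with S_{0} = IV; C_i = P_i ⊕ S_i.
C[1]: S = E(K, A0) = 57; 67 ⊕ 57 = 30.
C[2]: S = E(K, 57) = 0E; 1E ⊕ 0E = 10.
C[3]: S = E(K, 0E) = C5; 1E ⊕ C5 = DB.
C[4]: S = E(K, C5) = 7C; 2C ⊕ 7C = 50.

C[1] = 30, C[2] = 10, C[3] = DB, C[4] = 50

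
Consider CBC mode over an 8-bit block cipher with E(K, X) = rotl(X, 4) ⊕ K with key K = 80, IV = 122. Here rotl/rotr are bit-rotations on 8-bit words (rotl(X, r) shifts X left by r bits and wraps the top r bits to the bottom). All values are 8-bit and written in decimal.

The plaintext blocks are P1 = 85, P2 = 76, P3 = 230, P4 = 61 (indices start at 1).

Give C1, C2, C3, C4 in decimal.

C1 = 162, C2 = 190, C3 = 213, C4 = 222

CBC encryption: C_i = E(K, P_i ⊕ C_{i−1}), with C_{0} = IV.
C1: P1 ⊕ 122 = 47; E(K, 47) = 162.
C2: P2 ⊕ 162 = 238; E(K, 238) = 190.
C3: P3 ⊕ 190 = 88; E(K, 88) = 213.
C4: P4 ⊕ 213 = 232; E(K, 232) = 222.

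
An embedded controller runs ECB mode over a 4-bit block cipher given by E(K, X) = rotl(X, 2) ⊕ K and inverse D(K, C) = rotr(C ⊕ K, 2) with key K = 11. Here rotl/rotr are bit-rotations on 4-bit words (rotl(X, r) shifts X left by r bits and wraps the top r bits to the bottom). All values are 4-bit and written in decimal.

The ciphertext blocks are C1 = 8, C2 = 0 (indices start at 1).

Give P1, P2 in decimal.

ECB decryption: P_i = D(K, C_i).
P1: D(K, 8) = 12.
P2: D(K, 0) = 14.

P1 = 12, P2 = 14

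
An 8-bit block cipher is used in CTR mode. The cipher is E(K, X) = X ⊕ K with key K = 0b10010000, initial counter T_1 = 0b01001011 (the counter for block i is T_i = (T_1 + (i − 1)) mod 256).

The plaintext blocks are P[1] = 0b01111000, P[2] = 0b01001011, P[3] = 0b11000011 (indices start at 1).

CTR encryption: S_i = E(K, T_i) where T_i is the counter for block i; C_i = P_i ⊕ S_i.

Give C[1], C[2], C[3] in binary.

C[1] = 0b10100011, C[2] = 0b10010111, C[3] = 0b00011110

C[1]: T = 0b01001011, S = E(K, T) = 0b11011011; 0b01111000 ⊕ 0b11011011 = 0b10100011.
C[2]: T = 0b01001100, S = E(K, T) = 0b11011100; 0b01001011 ⊕ 0b11011100 = 0b10010111.
C[3]: T = 0b01001101, S = E(K, T) = 0b11011101; 0b11000011 ⊕ 0b11011101 = 0b00011110.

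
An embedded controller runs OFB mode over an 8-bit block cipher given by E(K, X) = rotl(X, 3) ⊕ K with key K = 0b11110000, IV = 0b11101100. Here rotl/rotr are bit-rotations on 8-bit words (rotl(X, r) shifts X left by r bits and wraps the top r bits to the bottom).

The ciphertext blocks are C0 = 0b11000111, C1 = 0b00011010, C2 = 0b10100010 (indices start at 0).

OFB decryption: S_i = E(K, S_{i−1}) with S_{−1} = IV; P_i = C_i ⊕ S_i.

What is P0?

P0: S = E(K, 0b11101100) = 0b10010111; 0b11000111 ⊕ 0b10010111 = 0b01010000.

P0 = 0b01010000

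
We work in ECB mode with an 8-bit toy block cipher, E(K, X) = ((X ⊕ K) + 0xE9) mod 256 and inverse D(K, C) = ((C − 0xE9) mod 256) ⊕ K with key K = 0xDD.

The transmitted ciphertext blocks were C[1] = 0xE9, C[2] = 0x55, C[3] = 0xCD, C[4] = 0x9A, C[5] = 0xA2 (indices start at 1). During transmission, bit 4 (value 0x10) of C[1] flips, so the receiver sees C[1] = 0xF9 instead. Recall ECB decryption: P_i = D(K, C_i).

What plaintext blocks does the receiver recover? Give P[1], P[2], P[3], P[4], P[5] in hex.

Only C[1] changed, to 0xF9. In ECB, a change in C_i affects only P_i. Decrypting the received ciphertext:
P[1]: D(K, 0xF9) = 0xCD.
P[2]: D(K, 0x55) = 0xB1.
P[3]: D(K, 0xCD) = 0x39.
P[4]: D(K, 0x9A) = 0x6C.
P[5]: D(K, 0xA2) = 0x64.
Blocks that differ from the original plaintext: P[1].

P[1] = 0xCD, P[2] = 0xB1, P[3] = 0x39, P[4] = 0x6C, P[5] = 0x64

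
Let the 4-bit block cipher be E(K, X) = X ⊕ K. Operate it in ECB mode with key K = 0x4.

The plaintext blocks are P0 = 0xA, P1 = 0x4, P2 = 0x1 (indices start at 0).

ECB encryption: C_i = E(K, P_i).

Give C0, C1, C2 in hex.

C0 = 0xE, C1 = 0x0, C2 = 0x5

C0: E(K, 0xA) = 0xE.
C1: E(K, 0x4) = 0x0.
C2: E(K, 0x1) = 0x5.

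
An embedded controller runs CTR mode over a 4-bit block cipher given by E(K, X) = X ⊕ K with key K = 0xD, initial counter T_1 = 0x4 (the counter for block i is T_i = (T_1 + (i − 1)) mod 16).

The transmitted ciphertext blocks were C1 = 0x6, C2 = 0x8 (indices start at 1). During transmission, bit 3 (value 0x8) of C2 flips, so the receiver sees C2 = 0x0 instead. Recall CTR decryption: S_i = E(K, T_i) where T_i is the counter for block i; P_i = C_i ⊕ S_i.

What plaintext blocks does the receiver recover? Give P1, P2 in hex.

P1 = 0xF, P2 = 0x8

Only C2 changed, to 0x0. In CTR, a change in C_i flips the same bit in P_i only; the keystream is unaffected. Decrypting the received ciphertext:
P1: T = 0x4, S = E(K, T) = 0x9; 0x6 ⊕ 0x9 = 0xF.
P2: T = 0x5, S = E(K, T) = 0x8; 0x0 ⊕ 0x8 = 0x8.
Blocks that differ from the original plaintext: P2.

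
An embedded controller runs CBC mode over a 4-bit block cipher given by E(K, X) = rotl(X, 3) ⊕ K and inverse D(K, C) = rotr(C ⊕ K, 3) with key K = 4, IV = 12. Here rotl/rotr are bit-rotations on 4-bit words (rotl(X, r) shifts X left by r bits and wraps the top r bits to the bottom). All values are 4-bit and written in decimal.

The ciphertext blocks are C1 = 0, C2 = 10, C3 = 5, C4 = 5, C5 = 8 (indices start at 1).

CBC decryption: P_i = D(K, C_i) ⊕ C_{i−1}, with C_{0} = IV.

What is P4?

P4: D(K, 5) = 2; 2 ⊕ 5 = 7.

P4 = 7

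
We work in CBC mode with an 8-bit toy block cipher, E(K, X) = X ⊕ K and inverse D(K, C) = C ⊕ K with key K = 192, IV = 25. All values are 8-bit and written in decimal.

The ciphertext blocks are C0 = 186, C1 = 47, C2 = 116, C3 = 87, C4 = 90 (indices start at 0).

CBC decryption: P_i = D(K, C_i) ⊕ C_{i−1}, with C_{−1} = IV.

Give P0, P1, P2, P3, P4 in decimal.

P0 = 99, P1 = 85, P2 = 155, P3 = 227, P4 = 205

P0: D(K, 186) = 122; 122 ⊕ 25 = 99.
P1: D(K, 47) = 239; 239 ⊕ 186 = 85.
P2: D(K, 116) = 180; 180 ⊕ 47 = 155.
P3: D(K, 87) = 151; 151 ⊕ 116 = 227.
P4: D(K, 90) = 154; 154 ⊕ 87 = 205.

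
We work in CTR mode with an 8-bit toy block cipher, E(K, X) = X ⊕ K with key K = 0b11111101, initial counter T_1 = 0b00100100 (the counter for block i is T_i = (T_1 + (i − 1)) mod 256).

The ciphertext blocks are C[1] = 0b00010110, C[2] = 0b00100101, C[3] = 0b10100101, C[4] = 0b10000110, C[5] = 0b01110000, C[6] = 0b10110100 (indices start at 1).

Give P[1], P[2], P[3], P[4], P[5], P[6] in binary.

P[1] = 0b11001111, P[2] = 0b11111101, P[3] = 0b01111110, P[4] = 0b01011100, P[5] = 0b10100101, P[6] = 0b01100000

CTR decryption: S_i = E(K, T_i) where T_i is the counter for block i; P_i = C_i ⊕ S_i.
P[1]: T = 0b00100100, S = E(K, T) = 0b11011001; 0b00010110 ⊕ 0b11011001 = 0b11001111.
P[2]: T = 0b00100101, S = E(K, T) = 0b11011000; 0b00100101 ⊕ 0b11011000 = 0b11111101.
P[3]: T = 0b00100110, S = E(K, T) = 0b11011011; 0b10100101 ⊕ 0b11011011 = 0b01111110.
P[4]: T = 0b00100111, S = E(K, T) = 0b11011010; 0b10000110 ⊕ 0b11011010 = 0b01011100.
P[5]: T = 0b00101000, S = E(K, T) = 0b11010101; 0b01110000 ⊕ 0b11010101 = 0b10100101.
P[6]: T = 0b00101001, S = E(K, T) = 0b11010100; 0b10110100 ⊕ 0b11010100 = 0b01100000.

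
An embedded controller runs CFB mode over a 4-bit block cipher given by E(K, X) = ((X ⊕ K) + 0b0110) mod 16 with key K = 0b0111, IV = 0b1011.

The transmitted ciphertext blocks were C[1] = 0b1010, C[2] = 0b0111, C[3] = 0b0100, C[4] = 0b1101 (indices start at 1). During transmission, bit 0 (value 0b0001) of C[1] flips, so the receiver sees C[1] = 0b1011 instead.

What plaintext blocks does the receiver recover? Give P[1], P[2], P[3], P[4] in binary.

P[1] = 0b1001, P[2] = 0b0101, P[3] = 0b0010, P[4] = 0b0100

CFB decryption: P_i = C_i ⊕ E(K, C_{i−1}), with C_{0} = IV.
Only C[1] changed, to 0b1011. In CFB, a change in C_i flips the same bit in P_i and garbles P_{i+1}. Decrypting the received ciphertext:
P[1]: E(K, 0b1011) = 0b0010; 0b1011 ⊕ 0b0010 = 0b1001.
P[2]: E(K, 0b1011) = 0b0010; 0b0111 ⊕ 0b0010 = 0b0101.
P[3]: E(K, 0b0111) = 0b0110; 0b0100 ⊕ 0b0110 = 0b0010.
P[4]: E(K, 0b0100) = 0b1001; 0b1101 ⊕ 0b1001 = 0b0100.
Blocks that differ from the original plaintext: P[1], P[2].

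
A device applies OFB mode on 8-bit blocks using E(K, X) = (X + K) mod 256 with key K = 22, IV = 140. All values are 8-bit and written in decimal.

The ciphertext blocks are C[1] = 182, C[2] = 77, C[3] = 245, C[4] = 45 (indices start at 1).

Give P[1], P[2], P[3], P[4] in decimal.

P[1] = 20, P[2] = 245, P[3] = 59, P[4] = 201

OFB decryption: S_i = E(K, S_{i−1}) with S_{0} = IV; P_i = C_i ⊕ S_i.
P[1]: S = E(K, 140) = 162; 182 ⊕ 162 = 20.
P[2]: S = E(K, 162) = 184; 77 ⊕ 184 = 245.
P[3]: S = E(K, 184) = 206; 245 ⊕ 206 = 59.
P[4]: S = E(K, 206) = 228; 45 ⊕ 228 = 201.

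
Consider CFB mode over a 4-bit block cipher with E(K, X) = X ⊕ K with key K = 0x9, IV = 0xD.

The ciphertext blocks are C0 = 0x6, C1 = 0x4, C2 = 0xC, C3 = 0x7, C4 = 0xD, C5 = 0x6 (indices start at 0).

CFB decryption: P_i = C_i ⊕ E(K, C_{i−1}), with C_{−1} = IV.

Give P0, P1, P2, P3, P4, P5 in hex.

P0: E(K, 0xD) = 0x4; 0x6 ⊕ 0x4 = 0x2.
P1: E(K, 0x6) = 0xF; 0x4 ⊕ 0xF = 0xB.
P2: E(K, 0x4) = 0xD; 0xC ⊕ 0xD = 0x1.
P3: E(K, 0xC) = 0x5; 0x7 ⊕ 0x5 = 0x2.
P4: E(K, 0x7) = 0xE; 0xD ⊕ 0xE = 0x3.
P5: E(K, 0xD) = 0x4; 0x6 ⊕ 0x4 = 0x2.

P0 = 0x2, P1 = 0xB, P2 = 0x1, P3 = 0x2, P4 = 0x3, P5 = 0x2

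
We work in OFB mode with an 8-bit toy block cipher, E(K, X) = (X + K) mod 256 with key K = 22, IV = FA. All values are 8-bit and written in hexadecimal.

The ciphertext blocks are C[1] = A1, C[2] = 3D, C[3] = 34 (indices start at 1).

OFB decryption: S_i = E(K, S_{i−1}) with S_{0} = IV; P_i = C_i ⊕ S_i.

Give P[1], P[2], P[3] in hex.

P[1] = BD, P[2] = 03, P[3] = 54

P[1]: S = E(K, FA) = 1C; A1 ⊕ 1C = BD.
P[2]: S = E(K, 1C) = 3E; 3D ⊕ 3E = 03.
P[3]: S = E(K, 3E) = 60; 34 ⊕ 60 = 54.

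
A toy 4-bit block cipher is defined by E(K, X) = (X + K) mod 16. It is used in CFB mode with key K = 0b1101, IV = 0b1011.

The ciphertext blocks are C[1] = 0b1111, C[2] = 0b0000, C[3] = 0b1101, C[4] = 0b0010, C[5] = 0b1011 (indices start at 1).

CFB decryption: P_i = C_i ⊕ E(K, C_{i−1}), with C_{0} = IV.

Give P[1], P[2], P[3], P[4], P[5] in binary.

P[1]: E(K, 0b1011) = 0b1000; 0b1111 ⊕ 0b1000 = 0b0111.
P[2]: E(K, 0b1111) = 0b1100; 0b0000 ⊕ 0b1100 = 0b1100.
P[3]: E(K, 0b0000) = 0b1101; 0b1101 ⊕ 0b1101 = 0b0000.
P[4]: E(K, 0b1101) = 0b1010; 0b0010 ⊕ 0b1010 = 0b1000.
P[5]: E(K, 0b0010) = 0b1111; 0b1011 ⊕ 0b1111 = 0b0100.

P[1] = 0b0111, P[2] = 0b1100, P[3] = 0b0000, P[4] = 0b1000, P[5] = 0b0100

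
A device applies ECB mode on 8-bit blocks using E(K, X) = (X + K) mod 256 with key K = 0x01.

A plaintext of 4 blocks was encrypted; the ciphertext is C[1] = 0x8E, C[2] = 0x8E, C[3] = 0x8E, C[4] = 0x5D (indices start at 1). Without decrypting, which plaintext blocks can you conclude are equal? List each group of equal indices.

ECB encrypts each block independently with the same key, so equal ciphertext blocks imply equal plaintext blocks.
C[1] = C[2] = C[3] = 0x8E, so P[1] = P[2] = P[3].

P[1] = P[2] = P[3]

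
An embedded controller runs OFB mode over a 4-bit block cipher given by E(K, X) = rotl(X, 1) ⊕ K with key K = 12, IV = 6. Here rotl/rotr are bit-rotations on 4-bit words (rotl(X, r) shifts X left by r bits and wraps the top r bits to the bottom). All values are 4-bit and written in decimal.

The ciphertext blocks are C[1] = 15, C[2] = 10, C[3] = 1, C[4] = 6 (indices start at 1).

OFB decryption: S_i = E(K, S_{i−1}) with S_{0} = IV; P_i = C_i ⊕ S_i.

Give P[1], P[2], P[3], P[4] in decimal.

P[1] = 15, P[2] = 6, P[3] = 4, P[4] = 0

P[1]: S = E(K, 6) = 0; 15 ⊕ 0 = 15.
P[2]: S = E(K, 0) = 12; 10 ⊕ 12 = 6.
P[3]: S = E(K, 12) = 5; 1 ⊕ 5 = 4.
P[4]: S = E(K, 5) = 6; 6 ⊕ 6 = 0.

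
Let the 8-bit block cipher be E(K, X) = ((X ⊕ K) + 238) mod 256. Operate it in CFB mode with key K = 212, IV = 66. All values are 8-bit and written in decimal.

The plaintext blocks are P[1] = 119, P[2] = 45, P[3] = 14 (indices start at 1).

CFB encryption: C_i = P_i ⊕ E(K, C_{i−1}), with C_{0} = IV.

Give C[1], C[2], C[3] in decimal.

C[1]: E(K, 66) = 132; 119 ⊕ 132 = 243.
C[2]: E(K, 243) = 21; 45 ⊕ 21 = 56.
C[3]: E(K, 56) = 218; 14 ⊕ 218 = 212.

C[1] = 243, C[2] = 56, C[3] = 212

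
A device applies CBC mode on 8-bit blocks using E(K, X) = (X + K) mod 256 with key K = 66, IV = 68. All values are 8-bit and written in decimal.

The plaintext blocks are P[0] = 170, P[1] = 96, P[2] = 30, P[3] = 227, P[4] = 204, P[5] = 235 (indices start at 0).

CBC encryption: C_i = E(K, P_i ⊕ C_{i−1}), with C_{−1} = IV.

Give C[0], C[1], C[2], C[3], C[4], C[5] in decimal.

C[0] = 48, C[1] = 146, C[2] = 206, C[3] = 111, C[4] = 229, C[5] = 80

C[0]: P[0] ⊕ 68 = 238; E(K, 238) = 48.
C[1]: P[1] ⊕ 48 = 80; E(K, 80) = 146.
C[2]: P[2] ⊕ 146 = 140; E(K, 140) = 206.
C[3]: P[3] ⊕ 206 = 45; E(K, 45) = 111.
C[4]: P[4] ⊕ 111 = 163; E(K, 163) = 229.
C[5]: P[5] ⊕ 229 = 14; E(K, 14) = 80.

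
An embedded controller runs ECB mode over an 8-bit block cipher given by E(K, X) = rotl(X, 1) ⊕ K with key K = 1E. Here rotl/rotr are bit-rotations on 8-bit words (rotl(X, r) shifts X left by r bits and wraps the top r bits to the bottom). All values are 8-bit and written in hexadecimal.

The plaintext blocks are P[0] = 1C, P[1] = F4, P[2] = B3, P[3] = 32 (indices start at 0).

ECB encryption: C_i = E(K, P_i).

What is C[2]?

C[2]: E(K, B3) = 79.

C[2] = 79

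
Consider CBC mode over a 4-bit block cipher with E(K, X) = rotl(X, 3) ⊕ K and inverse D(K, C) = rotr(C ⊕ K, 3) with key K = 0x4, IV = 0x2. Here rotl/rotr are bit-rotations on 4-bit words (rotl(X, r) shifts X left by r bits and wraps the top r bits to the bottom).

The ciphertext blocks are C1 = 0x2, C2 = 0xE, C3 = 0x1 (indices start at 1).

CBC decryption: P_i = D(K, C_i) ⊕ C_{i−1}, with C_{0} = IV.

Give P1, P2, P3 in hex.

P1 = 0xE, P2 = 0x7, P3 = 0x4

P1: D(K, 0x2) = 0xC; 0xC ⊕ 0x2 = 0xE.
P2: D(K, 0xE) = 0x5; 0x5 ⊕ 0x2 = 0x7.
P3: D(K, 0x1) = 0xA; 0xA ⊕ 0xE = 0x4.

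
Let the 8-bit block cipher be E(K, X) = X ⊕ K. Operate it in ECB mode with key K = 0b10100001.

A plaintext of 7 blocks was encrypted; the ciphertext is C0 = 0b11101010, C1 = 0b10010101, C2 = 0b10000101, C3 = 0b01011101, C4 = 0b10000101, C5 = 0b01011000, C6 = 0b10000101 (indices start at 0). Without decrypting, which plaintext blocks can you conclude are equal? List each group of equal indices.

ECB encrypts each block independently with the same key, so equal ciphertext blocks imply equal plaintext blocks.
C2 = C4 = C6 = 0b10000101, so P2 = P4 = P6.

P2 = P4 = P6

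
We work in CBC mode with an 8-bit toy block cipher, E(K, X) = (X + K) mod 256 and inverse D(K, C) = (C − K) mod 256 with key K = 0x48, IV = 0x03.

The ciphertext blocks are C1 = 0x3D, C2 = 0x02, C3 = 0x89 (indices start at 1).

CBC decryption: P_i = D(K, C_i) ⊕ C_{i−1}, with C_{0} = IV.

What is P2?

P2: D(K, 0x02) = 0xBA; 0xBA ⊕ 0x3D = 0x87.

P2 = 0x87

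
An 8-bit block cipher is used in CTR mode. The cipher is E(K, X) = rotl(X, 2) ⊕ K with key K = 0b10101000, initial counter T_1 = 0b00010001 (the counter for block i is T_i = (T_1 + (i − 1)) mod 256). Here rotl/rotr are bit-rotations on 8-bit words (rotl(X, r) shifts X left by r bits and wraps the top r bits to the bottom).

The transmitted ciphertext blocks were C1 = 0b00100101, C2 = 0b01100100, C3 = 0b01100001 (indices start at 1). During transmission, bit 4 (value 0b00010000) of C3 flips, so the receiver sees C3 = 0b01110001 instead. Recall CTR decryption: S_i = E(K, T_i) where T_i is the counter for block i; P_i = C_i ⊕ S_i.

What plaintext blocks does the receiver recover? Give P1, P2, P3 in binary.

Only C3 changed, to 0b01110001. In CTR, a change in C_i flips the same bit in P_i only; the keystream is unaffected. Decrypting the received ciphertext:
P1: T = 0b00010001, S = E(K, T) = 0b11101100; 0b00100101 ⊕ 0b11101100 = 0b11001001.
P2: T = 0b00010010, S = E(K, T) = 0b11100000; 0b01100100 ⊕ 0b11100000 = 0b10000100.
P3: T = 0b00010011, S = E(K, T) = 0b11100100; 0b01110001 ⊕ 0b11100100 = 0b10010101.
Blocks that differ from the original plaintext: P3.

P1 = 0b11001001, P2 = 0b10000100, P3 = 0b10010101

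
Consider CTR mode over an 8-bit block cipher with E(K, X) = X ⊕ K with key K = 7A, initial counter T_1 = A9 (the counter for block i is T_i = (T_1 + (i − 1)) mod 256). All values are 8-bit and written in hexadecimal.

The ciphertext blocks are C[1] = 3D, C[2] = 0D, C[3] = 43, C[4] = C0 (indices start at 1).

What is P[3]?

CTR decryption: S_i = E(K, T_i) where T_i is the counter for block i; P_i = C_i ⊕ S_i.
P[3]: T = AB, S = E(K, T) = D1; 43 ⊕ D1 = 92.

P[3] = 92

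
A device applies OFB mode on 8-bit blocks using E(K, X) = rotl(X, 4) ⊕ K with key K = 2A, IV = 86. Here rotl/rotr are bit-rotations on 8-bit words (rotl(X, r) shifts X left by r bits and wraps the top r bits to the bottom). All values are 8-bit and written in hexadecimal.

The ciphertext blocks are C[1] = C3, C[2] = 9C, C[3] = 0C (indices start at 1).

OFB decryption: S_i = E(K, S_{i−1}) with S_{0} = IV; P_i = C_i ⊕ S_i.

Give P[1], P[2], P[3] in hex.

P[1] = 81, P[2] = 92, P[3] = C6

P[1]: S = E(K, 86) = 42; C3 ⊕ 42 = 81.
P[2]: S = E(K, 42) = 0E; 9C ⊕ 0E = 92.
P[3]: S = E(K, 0E) = CA; 0C ⊕ CA = C6.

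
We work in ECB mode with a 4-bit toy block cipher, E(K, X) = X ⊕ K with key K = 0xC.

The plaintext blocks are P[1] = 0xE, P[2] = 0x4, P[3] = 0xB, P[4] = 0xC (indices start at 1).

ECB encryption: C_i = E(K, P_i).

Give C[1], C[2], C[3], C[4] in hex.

C[1]: E(K, 0xE) = 0x2.
C[2]: E(K, 0x4) = 0x8.
C[3]: E(K, 0xB) = 0x7.
C[4]: E(K, 0xC) = 0x0.

C[1] = 0x2, C[2] = 0x8, C[3] = 0x7, C[4] = 0x0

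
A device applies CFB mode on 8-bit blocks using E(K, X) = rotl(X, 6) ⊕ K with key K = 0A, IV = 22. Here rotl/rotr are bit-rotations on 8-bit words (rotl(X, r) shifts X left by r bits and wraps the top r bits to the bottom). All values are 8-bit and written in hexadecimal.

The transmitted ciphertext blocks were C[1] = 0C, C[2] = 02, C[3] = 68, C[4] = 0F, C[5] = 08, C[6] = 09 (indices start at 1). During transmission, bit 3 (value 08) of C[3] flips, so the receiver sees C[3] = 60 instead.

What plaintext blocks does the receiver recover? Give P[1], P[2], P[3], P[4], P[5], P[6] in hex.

P[1] = 8E, P[2] = 0B, P[3] = EA, P[4] = 1D, P[5] = C1, P[6] = 01

CFB decryption: P_i = C_i ⊕ E(K, C_{i−1}), with C_{0} = IV.
Only C[3] changed, to 60. In CFB, a change in C_i flips the same bit in P_i and garbles P_{i+1}. Decrypting the received ciphertext:
P[1]: E(K, 22) = 82; 0C ⊕ 82 = 8E.
P[2]: E(K, 0C) = 09; 02 ⊕ 09 = 0B.
P[3]: E(K, 02) = 8A; 60 ⊕ 8A = EA.
P[4]: E(K, 60) = 12; 0F ⊕ 12 = 1D.
P[5]: E(K, 0F) = C9; 08 ⊕ C9 = C1.
P[6]: E(K, 08) = 08; 09 ⊕ 08 = 01.
Blocks that differ from the original plaintext: P[3], P[4].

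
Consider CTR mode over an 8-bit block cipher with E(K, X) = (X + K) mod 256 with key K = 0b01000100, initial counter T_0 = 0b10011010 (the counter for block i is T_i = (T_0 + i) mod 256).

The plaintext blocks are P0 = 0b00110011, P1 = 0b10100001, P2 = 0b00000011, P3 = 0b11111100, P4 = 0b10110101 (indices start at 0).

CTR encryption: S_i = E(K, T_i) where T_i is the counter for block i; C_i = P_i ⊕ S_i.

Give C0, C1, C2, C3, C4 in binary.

C0 = 0b11101101, C1 = 0b01111110, C2 = 0b11100011, C3 = 0b00011101, C4 = 0b01010111

C0: T = 0b10011010, S = E(K, T) = 0b11011110; 0b00110011 ⊕ 0b11011110 = 0b11101101.
C1: T = 0b10011011, S = E(K, T) = 0b11011111; 0b10100001 ⊕ 0b11011111 = 0b01111110.
C2: T = 0b10011100, S = E(K, T) = 0b11100000; 0b00000011 ⊕ 0b11100000 = 0b11100011.
C3: T = 0b10011101, S = E(K, T) = 0b11100001; 0b11111100 ⊕ 0b11100001 = 0b00011101.
C4: T = 0b10011110, S = E(K, T) = 0b11100010; 0b10110101 ⊕ 0b11100010 = 0b01010111.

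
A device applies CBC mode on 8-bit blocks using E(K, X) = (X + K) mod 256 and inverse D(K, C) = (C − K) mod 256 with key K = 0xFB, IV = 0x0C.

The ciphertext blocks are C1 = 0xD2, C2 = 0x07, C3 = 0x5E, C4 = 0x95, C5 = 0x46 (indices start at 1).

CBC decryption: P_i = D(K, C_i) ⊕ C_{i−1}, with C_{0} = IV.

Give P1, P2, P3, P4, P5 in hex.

P1: D(K, 0xD2) = 0xD7; 0xD7 ⊕ 0x0C = 0xDB.
P2: D(K, 0x07) = 0x0C; 0x0C ⊕ 0xD2 = 0xDE.
P3: D(K, 0x5E) = 0x63; 0x63 ⊕ 0x07 = 0x64.
P4: D(K, 0x95) = 0x9A; 0x9A ⊕ 0x5E = 0xC4.
P5: D(K, 0x46) = 0x4B; 0x4B ⊕ 0x95 = 0xDE.

P1 = 0xDB, P2 = 0xDE, P3 = 0x64, P4 = 0xC4, P5 = 0xDE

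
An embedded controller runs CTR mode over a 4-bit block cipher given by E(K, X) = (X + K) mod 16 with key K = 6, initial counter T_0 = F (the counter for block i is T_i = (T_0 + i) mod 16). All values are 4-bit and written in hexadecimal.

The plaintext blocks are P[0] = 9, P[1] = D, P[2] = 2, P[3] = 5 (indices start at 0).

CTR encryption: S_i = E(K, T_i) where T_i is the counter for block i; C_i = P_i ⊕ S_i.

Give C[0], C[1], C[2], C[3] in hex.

C[0]: T = F, S = E(K, T) = 5; 9 ⊕ 5 = C.
C[1]: T = 0, S = E(K, T) = 6; D ⊕ 6 = B.
C[2]: T = 1, S = E(K, T) = 7; 2 ⊕ 7 = 5.
C[3]: T = 2, S = E(K, T) = 8; 5 ⊕ 8 = D.

C[0] = C, C[1] = B, C[2] = 5, C[3] = D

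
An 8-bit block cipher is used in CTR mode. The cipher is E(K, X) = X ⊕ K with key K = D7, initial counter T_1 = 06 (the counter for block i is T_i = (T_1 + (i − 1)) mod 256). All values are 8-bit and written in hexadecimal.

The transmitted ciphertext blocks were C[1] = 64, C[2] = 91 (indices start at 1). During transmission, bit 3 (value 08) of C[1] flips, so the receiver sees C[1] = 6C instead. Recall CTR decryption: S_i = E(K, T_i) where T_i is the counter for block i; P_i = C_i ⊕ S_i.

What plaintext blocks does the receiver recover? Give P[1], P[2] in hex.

P[1] = BD, P[2] = 41

Only C[1] changed, to 6C. In CTR, a change in C_i flips the same bit in P_i only; the keystream is unaffected. Decrypting the received ciphertext:
P[1]: T = 06, S = E(K, T) = D1; 6C ⊕ D1 = BD.
P[2]: T = 07, S = E(K, T) = D0; 91 ⊕ D0 = 41.
Blocks that differ from the original plaintext: P[1].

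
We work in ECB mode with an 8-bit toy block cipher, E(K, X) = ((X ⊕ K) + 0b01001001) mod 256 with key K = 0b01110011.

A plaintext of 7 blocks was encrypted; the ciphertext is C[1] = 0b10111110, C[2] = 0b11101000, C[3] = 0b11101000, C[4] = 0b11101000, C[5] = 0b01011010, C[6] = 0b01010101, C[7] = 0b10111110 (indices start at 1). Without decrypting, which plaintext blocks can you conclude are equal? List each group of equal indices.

ECB encrypts each block independently with the same key, so equal ciphertext blocks imply equal plaintext blocks.
C[1] = C[7] = 0b10111110, so P[1] = P[7].
C[2] = C[3] = C[4] = 0b11101000, so P[2] = P[3] = P[4].

P[1] = P[7]; P[2] = P[3] = P[4]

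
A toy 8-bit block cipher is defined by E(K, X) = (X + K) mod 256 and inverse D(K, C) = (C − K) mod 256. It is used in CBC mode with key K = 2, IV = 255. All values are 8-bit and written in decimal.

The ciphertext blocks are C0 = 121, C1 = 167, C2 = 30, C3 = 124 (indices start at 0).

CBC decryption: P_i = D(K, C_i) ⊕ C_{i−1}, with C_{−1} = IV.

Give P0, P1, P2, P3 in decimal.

P0: D(K, 121) = 119; 119 ⊕ 255 = 136.
P1: D(K, 167) = 165; 165 ⊕ 121 = 220.
P2: D(K, 30) = 28; 28 ⊕ 167 = 187.
P3: D(K, 124) = 122; 122 ⊕ 30 = 100.

P0 = 136, P1 = 220, P2 = 187, P3 = 100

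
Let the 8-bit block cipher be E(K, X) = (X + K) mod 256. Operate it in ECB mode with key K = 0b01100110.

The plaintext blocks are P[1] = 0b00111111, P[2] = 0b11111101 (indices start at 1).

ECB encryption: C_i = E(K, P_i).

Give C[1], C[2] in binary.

C[1]: E(K, 0b00111111) = 0b10100101.
C[2]: E(K, 0b11111101) = 0b01100011.

C[1] = 0b10100101, C[2] = 0b01100011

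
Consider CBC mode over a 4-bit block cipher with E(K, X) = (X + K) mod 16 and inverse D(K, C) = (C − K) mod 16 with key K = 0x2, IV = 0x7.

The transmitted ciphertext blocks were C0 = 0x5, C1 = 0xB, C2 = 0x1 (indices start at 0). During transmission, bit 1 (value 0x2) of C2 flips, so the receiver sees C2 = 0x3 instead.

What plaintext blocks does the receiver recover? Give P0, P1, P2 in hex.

CBC decryption: P_i = D(K, C_i) ⊕ C_{i−1}, with C_{−1} = IV.
Only C2 changed, to 0x3. In CBC, a change in C_i garbles P_i and flips the same bit in P_{i+1}. Decrypting the received ciphertext:
P0: D(K, 0x5) = 0x3; 0x3 ⊕ 0x7 = 0x4.
P1: D(K, 0xB) = 0x9; 0x9 ⊕ 0x5 = 0xC.
P2: D(K, 0x3) = 0x1; 0x1 ⊕ 0xB = 0xA.
Blocks that differ from the original plaintext: P2.

P0 = 0x4, P1 = 0xC, P2 = 0xA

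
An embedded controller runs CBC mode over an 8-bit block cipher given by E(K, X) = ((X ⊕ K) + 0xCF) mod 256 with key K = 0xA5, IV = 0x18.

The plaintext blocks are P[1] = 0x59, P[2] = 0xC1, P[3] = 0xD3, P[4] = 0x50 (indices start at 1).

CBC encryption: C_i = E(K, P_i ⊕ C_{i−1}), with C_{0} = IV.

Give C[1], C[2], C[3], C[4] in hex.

C[1] = 0xB3, C[2] = 0xA6, C[3] = 0x9F, C[4] = 0x39

C[1]: P[1] ⊕ 0x18 = 0x41; E(K, 0x41) = 0xB3.
C[2]: P[2] ⊕ 0xB3 = 0x72; E(K, 0x72) = 0xA6.
C[3]: P[3] ⊕ 0xA6 = 0x75; E(K, 0x75) = 0x9F.
C[4]: P[4] ⊕ 0x9F = 0xCF; E(K, 0xCF) = 0x39.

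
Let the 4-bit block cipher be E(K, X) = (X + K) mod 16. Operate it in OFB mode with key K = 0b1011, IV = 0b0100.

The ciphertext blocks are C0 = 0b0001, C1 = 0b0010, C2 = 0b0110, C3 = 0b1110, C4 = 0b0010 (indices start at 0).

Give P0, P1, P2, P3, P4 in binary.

OFB decryption: S_i = E(K, S_{i−1}) with S_{−1} = IV; P_i = C_i ⊕ S_i.
P0: S = E(K, 0b0100) = 0b1111; 0b0001 ⊕ 0b1111 = 0b1110.
P1: S = E(K, 0b1111) = 0b1010; 0b0010 ⊕ 0b1010 = 0b1000.
P2: S = E(K, 0b1010) = 0b0101; 0b0110 ⊕ 0b0101 = 0b0011.
P3: S = E(K, 0b0101) = 0b0000; 0b1110 ⊕ 0b0000 = 0b1110.
P4: S = E(K, 0b0000) = 0b1011; 0b0010 ⊕ 0b1011 = 0b1001.

P0 = 0b1110, P1 = 0b1000, P2 = 0b0011, P3 = 0b1110, P4 = 0b1001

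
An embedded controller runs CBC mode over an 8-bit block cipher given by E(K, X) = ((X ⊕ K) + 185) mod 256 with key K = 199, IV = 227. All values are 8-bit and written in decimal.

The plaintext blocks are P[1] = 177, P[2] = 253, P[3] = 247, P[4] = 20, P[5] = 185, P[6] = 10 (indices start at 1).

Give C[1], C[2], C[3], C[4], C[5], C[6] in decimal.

C[1] = 78, C[2] = 45, C[3] = 214, C[4] = 190, C[5] = 121, C[6] = 109

CBC encryption: C_i = E(K, P_i ⊕ C_{i−1}), with C_{0} = IV.
C[1]: P[1] ⊕ 227 = 82; E(K, 82) = 78.
C[2]: P[2] ⊕ 78 = 179; E(K, 179) = 45.
C[3]: P[3] ⊕ 45 = 218; E(K, 218) = 214.
C[4]: P[4] ⊕ 214 = 194; E(K, 194) = 190.
C[5]: P[5] ⊕ 190 = 7; E(K, 7) = 121.
C[6]: P[6] ⊕ 121 = 115; E(K, 115) = 109.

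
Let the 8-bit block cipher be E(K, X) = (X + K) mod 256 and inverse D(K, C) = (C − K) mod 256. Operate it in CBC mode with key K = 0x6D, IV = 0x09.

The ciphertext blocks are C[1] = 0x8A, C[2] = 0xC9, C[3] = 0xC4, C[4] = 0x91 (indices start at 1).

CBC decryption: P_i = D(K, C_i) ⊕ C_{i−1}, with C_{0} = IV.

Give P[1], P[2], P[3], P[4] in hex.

P[1]: D(K, 0x8A) = 0x1D; 0x1D ⊕ 0x09 = 0x14.
P[2]: D(K, 0xC9) = 0x5C; 0x5C ⊕ 0x8A = 0xD6.
P[3]: D(K, 0xC4) = 0x57; 0x57 ⊕ 0xC9 = 0x9E.
P[4]: D(K, 0x91) = 0x24; 0x24 ⊕ 0xC4 = 0xE0.

P[1] = 0x14, P[2] = 0xD6, P[3] = 0x9E, P[4] = 0xE0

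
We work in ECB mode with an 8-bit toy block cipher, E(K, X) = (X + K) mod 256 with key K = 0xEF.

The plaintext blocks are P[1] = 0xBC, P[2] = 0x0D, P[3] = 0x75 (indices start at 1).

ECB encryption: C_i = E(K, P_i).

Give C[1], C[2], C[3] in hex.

C[1] = 0xAB, C[2] = 0xFC, C[3] = 0x64

C[1]: E(K, 0xBC) = 0xAB.
C[2]: E(K, 0x0D) = 0xFC.
C[3]: E(K, 0x75) = 0x64.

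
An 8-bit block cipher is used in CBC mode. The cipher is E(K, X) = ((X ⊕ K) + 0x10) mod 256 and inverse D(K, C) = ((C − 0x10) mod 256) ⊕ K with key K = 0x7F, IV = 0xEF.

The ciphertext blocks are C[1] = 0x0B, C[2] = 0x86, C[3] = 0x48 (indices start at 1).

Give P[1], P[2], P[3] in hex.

P[1] = 0x6B, P[2] = 0x02, P[3] = 0xC1

CBC decryption: P_i = D(K, C_i) ⊕ C_{i−1}, with C_{0} = IV.
P[1]: D(K, 0x0B) = 0x84; 0x84 ⊕ 0xEF = 0x6B.
P[2]: D(K, 0x86) = 0x09; 0x09 ⊕ 0x0B = 0x02.
P[3]: D(K, 0x48) = 0x47; 0x47 ⊕ 0x86 = 0xC1.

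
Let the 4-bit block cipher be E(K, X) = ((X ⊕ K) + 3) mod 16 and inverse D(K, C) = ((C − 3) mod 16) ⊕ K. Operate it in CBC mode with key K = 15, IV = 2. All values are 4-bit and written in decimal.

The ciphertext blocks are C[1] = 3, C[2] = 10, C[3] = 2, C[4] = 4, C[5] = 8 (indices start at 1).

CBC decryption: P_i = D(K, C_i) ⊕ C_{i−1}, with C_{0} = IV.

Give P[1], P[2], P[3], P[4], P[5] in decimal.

P[1] = 13, P[2] = 11, P[3] = 10, P[4] = 12, P[5] = 14

P[1]: D(K, 3) = 15; 15 ⊕ 2 = 13.
P[2]: D(K, 10) = 8; 8 ⊕ 3 = 11.
P[3]: D(K, 2) = 0; 0 ⊕ 10 = 10.
P[4]: D(K, 4) = 14; 14 ⊕ 2 = 12.
P[5]: D(K, 8) = 10; 10 ⊕ 4 = 14.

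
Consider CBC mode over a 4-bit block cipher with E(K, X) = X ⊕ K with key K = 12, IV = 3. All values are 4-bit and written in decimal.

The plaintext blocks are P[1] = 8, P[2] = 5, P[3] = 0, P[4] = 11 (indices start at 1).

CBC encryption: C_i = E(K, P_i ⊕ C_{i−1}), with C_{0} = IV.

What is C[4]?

C[4] = 5

C[1]: P[1] ⊕ 3 = 11; E(K, 11) = 7.
C[2]: P[2] ⊕ 7 = 2; E(K, 2) = 14.
C[3]: P[3] ⊕ 14 = 14; E(K, 14) = 2.
C[4]: P[4] ⊕ 2 = 9; E(K, 9) = 5.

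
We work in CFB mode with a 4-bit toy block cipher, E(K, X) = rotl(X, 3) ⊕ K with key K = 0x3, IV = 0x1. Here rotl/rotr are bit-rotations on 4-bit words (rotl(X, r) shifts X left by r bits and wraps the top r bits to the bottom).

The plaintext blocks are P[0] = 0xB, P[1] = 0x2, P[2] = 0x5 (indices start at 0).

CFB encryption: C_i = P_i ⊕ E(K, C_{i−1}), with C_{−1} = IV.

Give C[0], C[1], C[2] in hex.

C[0] = 0x0, C[1] = 0x1, C[2] = 0xE

C[0]: E(K, 0x1) = 0xB; 0xB ⊕ 0xB = 0x0.
C[1]: E(K, 0x0) = 0x3; 0x2 ⊕ 0x3 = 0x1.
C[2]: E(K, 0x1) = 0xB; 0x5 ⊕ 0xB = 0xE.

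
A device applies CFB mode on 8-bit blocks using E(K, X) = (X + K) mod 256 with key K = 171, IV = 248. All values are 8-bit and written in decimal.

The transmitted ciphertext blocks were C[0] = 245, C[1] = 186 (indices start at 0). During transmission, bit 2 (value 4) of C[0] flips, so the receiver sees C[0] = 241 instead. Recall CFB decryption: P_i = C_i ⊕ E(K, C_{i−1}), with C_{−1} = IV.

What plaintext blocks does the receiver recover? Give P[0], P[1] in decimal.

P[0] = 82, P[1] = 38

Only C[0] changed, to 241. In CFB, a change in C_i flips the same bit in P_i and garbles P_{i+1}. Decrypting the received ciphertext:
P[0]: E(K, 248) = 163; 241 ⊕ 163 = 82.
P[1]: E(K, 241) = 156; 186 ⊕ 156 = 38.
Blocks that differ from the original plaintext: P[0], P[1].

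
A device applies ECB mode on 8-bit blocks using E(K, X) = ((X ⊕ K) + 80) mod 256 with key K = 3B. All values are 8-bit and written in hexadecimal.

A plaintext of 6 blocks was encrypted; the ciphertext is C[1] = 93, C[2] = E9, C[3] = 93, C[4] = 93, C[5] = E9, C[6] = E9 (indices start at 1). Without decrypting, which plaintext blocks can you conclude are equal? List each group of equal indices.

ECB encrypts each block independently with the same key, so equal ciphertext blocks imply equal plaintext blocks.
C[1] = C[3] = C[4] = 93, so P[1] = P[3] = P[4].
C[2] = C[5] = C[6] = E9, so P[2] = P[5] = P[6].

P[1] = P[3] = P[4]; P[2] = P[5] = P[6]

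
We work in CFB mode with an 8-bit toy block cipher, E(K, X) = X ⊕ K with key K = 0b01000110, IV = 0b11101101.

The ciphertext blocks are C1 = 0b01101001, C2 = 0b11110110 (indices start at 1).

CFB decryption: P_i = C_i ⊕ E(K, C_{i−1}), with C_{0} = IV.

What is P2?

P2: E(K, 0b01101001) = 0b00101111; 0b11110110 ⊕ 0b00101111 = 0b11011001.

P2 = 0b11011001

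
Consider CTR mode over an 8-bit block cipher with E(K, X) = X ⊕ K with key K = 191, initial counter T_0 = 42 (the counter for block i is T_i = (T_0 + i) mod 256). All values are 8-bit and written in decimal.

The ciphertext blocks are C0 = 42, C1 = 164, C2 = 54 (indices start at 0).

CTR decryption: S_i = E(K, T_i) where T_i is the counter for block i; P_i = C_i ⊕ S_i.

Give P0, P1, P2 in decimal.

P0 = 191, P1 = 48, P2 = 165

P0: T = 42, S = E(K, T) = 149; 42 ⊕ 149 = 191.
P1: T = 43, S = E(K, T) = 148; 164 ⊕ 148 = 48.
P2: T = 44, S = E(K, T) = 147; 54 ⊕ 147 = 165.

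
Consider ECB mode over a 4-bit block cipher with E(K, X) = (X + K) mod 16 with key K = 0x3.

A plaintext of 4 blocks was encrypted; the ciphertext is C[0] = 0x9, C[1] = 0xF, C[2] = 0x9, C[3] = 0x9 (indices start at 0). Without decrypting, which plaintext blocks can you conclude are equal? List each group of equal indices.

P[0] = P[2] = P[3]

ECB encrypts each block independently with the same key, so equal ciphertext blocks imply equal plaintext blocks.
C[0] = C[2] = C[3] = 0x9, so P[0] = P[2] = P[3].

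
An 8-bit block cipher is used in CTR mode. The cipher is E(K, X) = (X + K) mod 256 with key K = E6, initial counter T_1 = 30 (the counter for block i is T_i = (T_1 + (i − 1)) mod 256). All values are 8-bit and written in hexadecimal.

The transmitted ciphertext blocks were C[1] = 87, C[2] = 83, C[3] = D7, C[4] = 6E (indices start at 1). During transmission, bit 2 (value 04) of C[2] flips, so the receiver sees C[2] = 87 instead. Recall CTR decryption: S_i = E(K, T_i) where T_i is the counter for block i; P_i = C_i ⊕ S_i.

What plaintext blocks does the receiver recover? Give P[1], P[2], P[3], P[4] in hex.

Only C[2] changed, to 87. In CTR, a change in C_i flips the same bit in P_i only; the keystream is unaffected. Decrypting the received ciphertext:
P[1]: T = 30, S = E(K, T) = 16; 87 ⊕ 16 = 91.
P[2]: T = 31, S = E(K, T) = 17; 87 ⊕ 17 = 90.
P[3]: T = 32, S = E(K, T) = 18; D7 ⊕ 18 = CF.
P[4]: T = 33, S = E(K, T) = 19; 6E ⊕ 19 = 77.
Blocks that differ from the original plaintext: P[2].

P[1] = 91, P[2] = 90, P[3] = CF, P[4] = 77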